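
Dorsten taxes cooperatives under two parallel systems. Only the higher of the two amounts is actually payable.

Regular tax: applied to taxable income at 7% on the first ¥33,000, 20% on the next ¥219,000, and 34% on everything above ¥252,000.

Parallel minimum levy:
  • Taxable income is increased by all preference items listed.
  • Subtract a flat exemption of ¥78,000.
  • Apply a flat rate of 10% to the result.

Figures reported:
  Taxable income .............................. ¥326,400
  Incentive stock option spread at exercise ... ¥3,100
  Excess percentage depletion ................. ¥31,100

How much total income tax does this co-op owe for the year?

Regular tax:
  ¥33,000 × 7% = ¥2,310
  ¥219,000 × 20% = ¥43,800
  ¥74,400 × 34% = ¥25,296
  → ¥71,406

Parallel minimum levy:
  Adjusted income: ¥326,400 + ¥3,100 + ¥31,100 = ¥360,600
  Less exemption ¥78,000 → base ¥282,600
  ¥282,600 × 10% = ¥28,260

¥71,406 > ¥28,260, so the regular tax governs.

¥71,406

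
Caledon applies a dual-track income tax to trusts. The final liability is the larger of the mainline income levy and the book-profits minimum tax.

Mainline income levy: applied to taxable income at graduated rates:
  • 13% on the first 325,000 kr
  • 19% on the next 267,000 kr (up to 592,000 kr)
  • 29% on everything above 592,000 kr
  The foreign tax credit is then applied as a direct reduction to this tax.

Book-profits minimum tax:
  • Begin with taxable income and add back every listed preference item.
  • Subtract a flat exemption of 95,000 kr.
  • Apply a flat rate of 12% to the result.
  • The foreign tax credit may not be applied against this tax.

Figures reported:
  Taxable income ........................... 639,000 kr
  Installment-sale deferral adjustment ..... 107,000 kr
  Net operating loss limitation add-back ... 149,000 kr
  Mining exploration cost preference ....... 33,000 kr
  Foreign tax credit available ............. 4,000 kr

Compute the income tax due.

Mainline income levy:
  325,000 kr × 13% = 42,250 kr
  267,000 kr × 19% = 50,730 kr
  47,000 kr × 29% = 13,630 kr
  → 106,610 kr
  Less foreign tax credit 4,000 kr → 102,610 kr

Book-profits minimum tax:
  Adjusted income: 639,000 kr + 107,000 kr + 149,000 kr + 33,000 kr = 928,000 kr
  Less exemption 95,000 kr → base 833,000 kr
  833,000 kr × 12% = 99,960 kr

102,610 kr > 99,960 kr, so the mainline income levy governs.

102,610 kr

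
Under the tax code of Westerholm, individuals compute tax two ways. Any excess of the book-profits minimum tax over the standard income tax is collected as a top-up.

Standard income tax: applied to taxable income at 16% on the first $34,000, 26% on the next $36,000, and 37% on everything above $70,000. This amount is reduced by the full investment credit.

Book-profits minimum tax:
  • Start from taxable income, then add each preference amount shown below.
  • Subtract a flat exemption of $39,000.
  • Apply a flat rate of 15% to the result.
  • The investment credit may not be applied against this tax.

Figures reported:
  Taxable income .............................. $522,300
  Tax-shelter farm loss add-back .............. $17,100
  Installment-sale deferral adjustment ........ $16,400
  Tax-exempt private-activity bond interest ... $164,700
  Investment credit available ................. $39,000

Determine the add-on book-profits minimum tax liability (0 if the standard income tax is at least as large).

$0

Standard income tax:
  $34,000 × 16% = $5,440
  $36,000 × 26% = $9,360
  $452,300 × 37% = $167,351
  → $182,151
  Less investment credit $39,000 → $143,151

Book-profits minimum tax:
  Adjusted income: $522,300 + $17,100 + $16,400 + $164,700 = $720,500
  Less exemption $39,000 → base $681,500
  $681,500 × 15% = $102,225

$102,225 ≤ $143,151, so no add-on is due.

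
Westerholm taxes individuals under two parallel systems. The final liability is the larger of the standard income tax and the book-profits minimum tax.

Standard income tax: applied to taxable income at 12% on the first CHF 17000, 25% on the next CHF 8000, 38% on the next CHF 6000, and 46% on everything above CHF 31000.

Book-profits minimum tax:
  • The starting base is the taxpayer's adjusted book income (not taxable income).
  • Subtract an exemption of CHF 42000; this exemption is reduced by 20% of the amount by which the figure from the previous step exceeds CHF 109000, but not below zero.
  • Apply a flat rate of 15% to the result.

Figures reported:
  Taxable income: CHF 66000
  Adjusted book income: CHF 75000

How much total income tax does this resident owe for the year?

CHF 22420

Book-profits minimum tax:
  Base (adjusted book income): CHF 75000
  Exemption: CHF 75000 ≤ CHF 109000, so full CHF 42000 applies
  Base: CHF 75000 − CHF 42000 = CHF 33000
  CHF 33000 × 15% = CHF 4950

Standard income tax:
  CHF 17000 × 12% = CHF 2040
  CHF 8000 × 25% = CHF 2000
  CHF 6000 × 38% = CHF 2280
  CHF 35000 × 46% = CHF 16100
  → CHF 22420

CHF 22420 > CHF 4950, so the standard income tax governs.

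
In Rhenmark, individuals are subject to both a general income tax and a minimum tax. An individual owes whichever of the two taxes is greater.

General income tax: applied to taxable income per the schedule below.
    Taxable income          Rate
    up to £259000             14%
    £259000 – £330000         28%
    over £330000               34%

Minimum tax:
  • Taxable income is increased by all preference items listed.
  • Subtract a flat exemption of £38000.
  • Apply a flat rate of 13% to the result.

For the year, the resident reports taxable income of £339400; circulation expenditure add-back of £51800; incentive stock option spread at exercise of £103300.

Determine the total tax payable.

£59345

General income tax:
  £259000 × 14% = £36260
  £71000 × 28% = £19880
  £9400 × 34% = £3196
  → £59336

Minimum tax:
  Adjusted income: £339400 + £51800 + £103300 = £494500
  Less exemption £38000 → base £456500
  £456500 × 13% = £59345

£59345 > £59336, so the minimum tax is the binding amount.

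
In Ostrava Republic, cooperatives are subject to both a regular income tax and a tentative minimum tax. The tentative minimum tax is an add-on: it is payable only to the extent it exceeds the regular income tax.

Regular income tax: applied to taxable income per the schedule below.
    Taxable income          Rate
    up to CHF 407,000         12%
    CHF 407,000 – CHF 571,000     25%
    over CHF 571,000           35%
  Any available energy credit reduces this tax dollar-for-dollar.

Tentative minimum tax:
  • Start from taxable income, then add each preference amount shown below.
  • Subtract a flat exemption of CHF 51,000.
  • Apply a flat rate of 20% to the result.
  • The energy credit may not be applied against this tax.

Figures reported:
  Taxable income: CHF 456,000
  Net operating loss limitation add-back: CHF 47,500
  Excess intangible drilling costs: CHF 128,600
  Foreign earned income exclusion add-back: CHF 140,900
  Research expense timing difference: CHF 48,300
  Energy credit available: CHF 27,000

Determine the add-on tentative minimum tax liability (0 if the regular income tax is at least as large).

CHF 119,970

Regular income tax:
  CHF 407,000 × 12% = CHF 48,840
  CHF 49,000 × 25% = CHF 12,250
  → CHF 61,090
  Less energy credit CHF 27,000 → CHF 34,090

Tentative minimum tax:
  Adjusted income: CHF 456,000 + CHF 47,500 + CHF 128,600 + CHF 140,900 + CHF 48,300 = CHF 821,300
  Less exemption CHF 51,000 → base CHF 770,300
  CHF 770,300 × 20% = CHF 154,060

Excess of tentative minimum tax over regular income tax: CHF 154,060 − CHF 34,090 = CHF 119,970.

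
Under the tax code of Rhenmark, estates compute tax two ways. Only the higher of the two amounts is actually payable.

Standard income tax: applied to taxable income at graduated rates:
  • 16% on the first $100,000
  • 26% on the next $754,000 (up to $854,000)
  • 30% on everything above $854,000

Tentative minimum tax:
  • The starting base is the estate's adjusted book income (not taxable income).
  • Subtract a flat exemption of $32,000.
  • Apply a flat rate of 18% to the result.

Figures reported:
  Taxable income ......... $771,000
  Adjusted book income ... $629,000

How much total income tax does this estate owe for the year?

Standard income tax:
  $100,000 × 16% = $16,000
  $671,000 × 26% = $174,460
  → $190,460

Tentative minimum tax:
  Base (adjusted book income): $629,000
  Less exemption $32,000 → base $597,000
  $597,000 × 18% = $107,460

$190,460 > $107,460, so the standard income tax governs.

$190,460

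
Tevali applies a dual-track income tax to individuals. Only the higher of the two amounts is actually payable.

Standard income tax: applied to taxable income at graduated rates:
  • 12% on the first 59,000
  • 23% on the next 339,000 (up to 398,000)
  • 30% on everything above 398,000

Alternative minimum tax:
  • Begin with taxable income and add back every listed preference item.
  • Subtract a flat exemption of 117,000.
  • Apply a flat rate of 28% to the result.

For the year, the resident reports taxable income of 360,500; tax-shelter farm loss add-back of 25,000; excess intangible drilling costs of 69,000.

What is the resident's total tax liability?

94,500

Alternative minimum tax:
  Adjusted income: 360,500 + 25,000 + 69,000 = 454,500
  Less exemption 117,000 → base 337,500
  337,500 × 28% = 94,500

Standard income tax:
  59,000 × 12% = 7,080
  301,500 × 23% = 69,345
  → 76,425

94,500 > 76,425, so the alternative minimum tax is the binding amount.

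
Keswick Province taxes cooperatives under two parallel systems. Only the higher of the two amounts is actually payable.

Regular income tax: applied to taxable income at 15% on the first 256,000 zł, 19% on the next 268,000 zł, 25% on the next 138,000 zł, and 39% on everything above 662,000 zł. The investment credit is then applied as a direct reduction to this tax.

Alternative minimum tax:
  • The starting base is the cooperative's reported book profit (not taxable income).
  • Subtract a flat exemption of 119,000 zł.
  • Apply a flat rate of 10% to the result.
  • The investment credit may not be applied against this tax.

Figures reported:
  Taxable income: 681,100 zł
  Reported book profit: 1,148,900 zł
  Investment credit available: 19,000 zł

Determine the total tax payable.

Alternative minimum tax:
  Base (reported book profit): 1,148,900 zł
  Less exemption 119,000 zł → base 1,029,900 zł
  1,029,900 zł × 10% = 102,990 zł

Regular income tax:
  256,000 zł × 15% = 38,400 zł
  268,000 zł × 19% = 50,920 zł
  138,000 zł × 25% = 34,500 zł
  19,100 zł × 39% = 7,449 zł
  → 131,269 zł
  Less investment credit 19,000 zł → 112,269 zł

112,269 zł > 102,990 zł, so the regular income tax governs.

112,269 zł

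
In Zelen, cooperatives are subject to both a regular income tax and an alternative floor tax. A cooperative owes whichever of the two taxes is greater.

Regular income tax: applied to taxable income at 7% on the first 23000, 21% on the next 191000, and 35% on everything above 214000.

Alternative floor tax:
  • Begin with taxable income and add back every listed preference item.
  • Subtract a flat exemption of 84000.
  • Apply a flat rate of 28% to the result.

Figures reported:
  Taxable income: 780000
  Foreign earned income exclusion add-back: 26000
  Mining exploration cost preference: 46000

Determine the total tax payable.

239820

Alternative floor tax:
  Adjusted income: 780000 + 26000 + 46000 = 852000
  Less exemption 84000 → base 768000
  768000 × 28% = 215040

Regular income tax:
  23000 × 7% = 1610
  191000 × 21% = 40110
  566000 × 35% = 198100
  → 239820

239820 > 215040, so the regular income tax governs.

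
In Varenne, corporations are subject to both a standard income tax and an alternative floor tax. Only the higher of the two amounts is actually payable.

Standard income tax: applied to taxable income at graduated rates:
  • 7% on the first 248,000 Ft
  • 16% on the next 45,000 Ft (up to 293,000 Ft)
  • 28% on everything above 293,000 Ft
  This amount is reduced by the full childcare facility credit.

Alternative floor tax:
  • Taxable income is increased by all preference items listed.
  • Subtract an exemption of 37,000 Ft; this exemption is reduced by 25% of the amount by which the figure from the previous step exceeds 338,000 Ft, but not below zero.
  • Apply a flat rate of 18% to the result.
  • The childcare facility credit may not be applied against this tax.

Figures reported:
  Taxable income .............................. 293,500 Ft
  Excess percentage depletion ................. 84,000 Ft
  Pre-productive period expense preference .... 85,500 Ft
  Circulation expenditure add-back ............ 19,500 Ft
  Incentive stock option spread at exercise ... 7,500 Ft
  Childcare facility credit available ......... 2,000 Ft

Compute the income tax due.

88,200 Ft

Alternative floor tax:
  Adjusted income: 293,500 Ft + 84,000 Ft + 85,500 Ft + 19,500 Ft + 7,500 Ft = 490,000 Ft
  Exemption: 25% × (490,000 Ft − 338,000 Ft) = 38,000 Ft ≥ 37,000 Ft, so the exemption is fully phased out
  Base: 490,000 Ft − 0 Ft = 490,000 Ft
  490,000 Ft × 18% = 88,200 Ft

Standard income tax:
  248,000 Ft × 7% = 17,360 Ft
  45,000 Ft × 16% = 7,200 Ft
  500 Ft × 28% = 140 Ft
  → 24,700 Ft
  Less childcare facility credit 2,000 Ft → 22,700 Ft

88,200 Ft > 22,700 Ft, so the alternative floor tax is the binding amount.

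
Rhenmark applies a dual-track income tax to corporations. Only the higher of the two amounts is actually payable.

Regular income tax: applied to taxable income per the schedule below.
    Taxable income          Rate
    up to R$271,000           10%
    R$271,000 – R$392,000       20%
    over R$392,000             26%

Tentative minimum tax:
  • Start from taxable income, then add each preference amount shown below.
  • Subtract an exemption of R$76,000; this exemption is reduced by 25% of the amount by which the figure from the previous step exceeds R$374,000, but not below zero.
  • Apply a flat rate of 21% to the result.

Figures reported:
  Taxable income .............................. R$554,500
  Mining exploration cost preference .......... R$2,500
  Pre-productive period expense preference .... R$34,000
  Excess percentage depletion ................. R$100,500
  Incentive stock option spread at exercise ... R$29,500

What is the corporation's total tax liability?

Regular income tax:
  R$271,000 × 10% = R$27,100
  R$121,000 × 20% = R$24,200
  R$162,500 × 26% = R$42,250
  → R$93,550

Tentative minimum tax:
  Adjusted income: R$554,500 + R$2,500 + R$34,000 + R$100,500 + R$29,500 = R$721,000
  Exemption: 25% × (R$721,000 − R$374,000) = R$86,750 ≥ R$76,000, so the exemption is fully phased out
  Base: R$721,000 − R$0 = R$721,000
  R$721,000 × 21% = R$151,410

R$151,410 > R$93,550, so the tentative minimum tax is the binding amount.

R$151,410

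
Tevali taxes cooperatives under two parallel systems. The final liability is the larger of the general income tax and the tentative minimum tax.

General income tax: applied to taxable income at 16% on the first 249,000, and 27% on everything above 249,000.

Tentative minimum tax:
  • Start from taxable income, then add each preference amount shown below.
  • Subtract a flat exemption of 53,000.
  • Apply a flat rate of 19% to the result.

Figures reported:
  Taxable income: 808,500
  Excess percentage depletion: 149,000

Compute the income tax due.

Tentative minimum tax:
  Adjusted income: 808,500 + 149,000 = 957,500
  Less exemption 53,000 → base 904,500
  904,500 × 19% = 171,855

General income tax:
  249,000 × 16% = 39,840
  559,500 × 27% = 151,065
  → 190,905

190,905 > 171,855, so the general income tax governs.

190,905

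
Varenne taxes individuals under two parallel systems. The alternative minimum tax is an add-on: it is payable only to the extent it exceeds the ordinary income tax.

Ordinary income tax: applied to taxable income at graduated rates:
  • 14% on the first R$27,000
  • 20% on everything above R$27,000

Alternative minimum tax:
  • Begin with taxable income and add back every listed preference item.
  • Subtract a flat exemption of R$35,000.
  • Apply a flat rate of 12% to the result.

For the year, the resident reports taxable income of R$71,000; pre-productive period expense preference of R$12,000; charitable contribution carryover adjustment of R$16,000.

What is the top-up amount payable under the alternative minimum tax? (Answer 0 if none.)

Alternative minimum tax:
  Adjusted income: R$71,000 + R$12,000 + R$16,000 = R$99,000
  Less exemption R$35,000 → base R$64,000
  R$64,000 × 12% = R$7,680

Ordinary income tax:
  R$27,000 × 14% = R$3,780
  R$44,000 × 20% = R$8,800
  → R$12,580

R$7,680 ≤ R$12,580, so no add-on is due.

R$0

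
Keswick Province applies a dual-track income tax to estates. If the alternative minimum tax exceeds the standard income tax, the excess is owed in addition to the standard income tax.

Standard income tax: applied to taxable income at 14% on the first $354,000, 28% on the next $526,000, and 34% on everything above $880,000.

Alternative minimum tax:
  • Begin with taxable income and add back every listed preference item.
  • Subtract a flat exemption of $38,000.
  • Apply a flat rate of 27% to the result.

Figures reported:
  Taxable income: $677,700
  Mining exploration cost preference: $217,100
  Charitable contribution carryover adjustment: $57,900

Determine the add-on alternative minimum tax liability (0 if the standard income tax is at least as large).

Alternative minimum tax:
  Adjusted income: $677,700 + $217,100 + $57,900 = $952,700
  Less exemption $38,000 → base $914,700
  $914,700 × 27% = $246,969

Standard income tax:
  $354,000 × 14% = $49,560
  $323,700 × 28% = $90,636
  → $140,196

Excess of alternative minimum tax over standard income tax: $246,969 − $140,196 = $106,773.

$106,773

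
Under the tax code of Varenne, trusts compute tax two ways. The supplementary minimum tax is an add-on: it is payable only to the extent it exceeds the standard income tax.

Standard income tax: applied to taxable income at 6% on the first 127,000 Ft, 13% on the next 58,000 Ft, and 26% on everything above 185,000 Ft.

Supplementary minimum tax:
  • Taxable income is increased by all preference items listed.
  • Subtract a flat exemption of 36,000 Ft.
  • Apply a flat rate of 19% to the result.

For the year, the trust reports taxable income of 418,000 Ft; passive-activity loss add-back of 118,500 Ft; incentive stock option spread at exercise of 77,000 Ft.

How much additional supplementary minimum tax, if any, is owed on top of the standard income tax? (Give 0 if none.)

Standard income tax:
  127,000 Ft × 6% = 7,620 Ft
  58,000 Ft × 13% = 7,540 Ft
  233,000 Ft × 26% = 60,580 Ft
  → 75,740 Ft

Supplementary minimum tax:
  Adjusted income: 418,000 Ft + 118,500 Ft + 77,000 Ft = 613,500 Ft
  Less exemption 36,000 Ft → base 577,500 Ft
  577,500 Ft × 19% = 109,725 Ft

Excess of supplementary minimum tax over standard income tax: 109,725 Ft − 75,740 Ft = 33,985 Ft.

33,985 Ft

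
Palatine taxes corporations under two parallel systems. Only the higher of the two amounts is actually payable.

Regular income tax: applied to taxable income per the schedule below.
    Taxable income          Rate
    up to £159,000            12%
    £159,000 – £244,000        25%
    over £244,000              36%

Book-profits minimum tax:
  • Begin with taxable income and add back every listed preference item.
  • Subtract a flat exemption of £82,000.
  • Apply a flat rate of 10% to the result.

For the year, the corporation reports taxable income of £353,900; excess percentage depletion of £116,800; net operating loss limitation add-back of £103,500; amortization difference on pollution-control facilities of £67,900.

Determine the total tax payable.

Book-profits minimum tax:
  Adjusted income: £353,900 + £116,800 + £103,500 + £67,900 = £642,100
  Less exemption £82,000 → base £560,100
  £560,100 × 10% = £56,010

Regular income tax:
  £159,000 × 12% = £19,080
  £85,000 × 25% = £21,250
  £109,900 × 36% = £39,564
  → £79,894

£79,894 > £56,010, so the regular income tax governs.

£79,894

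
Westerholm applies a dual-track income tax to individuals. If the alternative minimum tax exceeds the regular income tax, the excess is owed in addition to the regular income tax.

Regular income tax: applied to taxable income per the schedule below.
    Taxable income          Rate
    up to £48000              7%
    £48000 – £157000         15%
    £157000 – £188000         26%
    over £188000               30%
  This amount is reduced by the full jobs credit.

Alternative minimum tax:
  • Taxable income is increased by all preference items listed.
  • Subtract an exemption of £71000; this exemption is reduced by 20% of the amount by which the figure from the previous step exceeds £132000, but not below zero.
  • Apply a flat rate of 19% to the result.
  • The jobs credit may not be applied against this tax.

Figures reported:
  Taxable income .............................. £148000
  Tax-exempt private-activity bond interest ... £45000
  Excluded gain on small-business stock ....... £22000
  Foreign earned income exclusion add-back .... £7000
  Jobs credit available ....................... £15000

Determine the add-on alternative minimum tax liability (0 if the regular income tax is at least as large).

£28750

Regular income tax:
  £48000 × 7% = £3360
  £100000 × 15% = £15000
  → £18360
  Less jobs credit £15000 → £3360

Alternative minimum tax:
  Adjusted income: £148000 + £45000 + £22000 + £7000 = £222000
  Exemption: £71000 − 20% × (£222000 − £132000) = £71000 − £18000 = £53000
  Base: £222000 − £53000 = £169000
  £169000 × 19% = £32110

Excess of alternative minimum tax over regular income tax: £32110 − £3360 = £28750.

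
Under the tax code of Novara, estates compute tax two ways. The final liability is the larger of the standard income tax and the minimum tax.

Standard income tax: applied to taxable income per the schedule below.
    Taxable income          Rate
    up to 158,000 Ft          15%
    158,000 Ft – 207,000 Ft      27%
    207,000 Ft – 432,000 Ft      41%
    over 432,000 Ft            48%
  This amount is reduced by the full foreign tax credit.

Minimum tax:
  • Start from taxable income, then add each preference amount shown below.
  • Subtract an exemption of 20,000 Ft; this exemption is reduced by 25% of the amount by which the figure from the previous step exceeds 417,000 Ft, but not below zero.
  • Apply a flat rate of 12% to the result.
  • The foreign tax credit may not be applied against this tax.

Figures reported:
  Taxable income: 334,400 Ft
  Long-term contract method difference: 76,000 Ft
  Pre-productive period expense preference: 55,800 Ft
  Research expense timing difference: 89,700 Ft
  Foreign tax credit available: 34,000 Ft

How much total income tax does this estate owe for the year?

66,708 Ft

Standard income tax:
  158,000 Ft × 15% = 23,700 Ft
  49,000 Ft × 27% = 13,230 Ft
  127,400 Ft × 41% = 52,234 Ft
  → 89,164 Ft
  Less foreign tax credit 34,000 Ft → 55,164 Ft

Minimum tax:
  Adjusted income: 334,400 Ft + 76,000 Ft + 55,800 Ft + 89,700 Ft = 555,900 Ft
  Exemption: 25% × (555,900 Ft − 417,000 Ft) = 34,725 Ft ≥ 20,000 Ft, so the exemption is fully phased out
  Base: 555,900 Ft − 0 Ft = 555,900 Ft
  555,900 Ft × 12% = 66,708 Ft

66,708 Ft > 55,164 Ft, so the minimum tax is the binding amount.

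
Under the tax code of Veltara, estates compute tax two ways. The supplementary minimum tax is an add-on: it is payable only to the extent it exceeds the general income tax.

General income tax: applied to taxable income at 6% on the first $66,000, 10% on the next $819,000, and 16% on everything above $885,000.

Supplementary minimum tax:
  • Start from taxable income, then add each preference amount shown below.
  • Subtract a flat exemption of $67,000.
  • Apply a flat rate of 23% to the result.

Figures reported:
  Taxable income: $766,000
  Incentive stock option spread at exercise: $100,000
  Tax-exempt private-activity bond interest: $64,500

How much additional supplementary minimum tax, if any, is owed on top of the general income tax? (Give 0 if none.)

Supplementary minimum tax:
  Adjusted income: $766,000 + $100,000 + $64,500 = $930,500
  Less exemption $67,000 → base $863,500
  $863,500 × 23% = $198,605

General income tax:
  $66,000 × 6% = $3,960
  $700,000 × 10% = $70,000
  → $73,960

Excess of supplementary minimum tax over general income tax: $198,605 − $73,960 = $124,645.

$124,645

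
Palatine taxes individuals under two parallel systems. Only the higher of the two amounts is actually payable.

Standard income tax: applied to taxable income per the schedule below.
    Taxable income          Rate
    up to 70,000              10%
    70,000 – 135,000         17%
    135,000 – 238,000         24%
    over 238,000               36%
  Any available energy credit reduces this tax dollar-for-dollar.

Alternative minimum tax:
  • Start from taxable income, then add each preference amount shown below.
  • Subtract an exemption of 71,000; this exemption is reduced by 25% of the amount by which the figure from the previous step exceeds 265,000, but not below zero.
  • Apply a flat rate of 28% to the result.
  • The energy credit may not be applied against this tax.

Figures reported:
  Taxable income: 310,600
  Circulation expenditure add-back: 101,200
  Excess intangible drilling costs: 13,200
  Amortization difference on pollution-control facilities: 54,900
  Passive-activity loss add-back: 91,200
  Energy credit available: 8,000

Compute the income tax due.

159,908

Standard income tax:
  70,000 × 10% = 7,000
  65,000 × 17% = 11,050
  103,000 × 24% = 24,720
  72,600 × 36% = 26,136
  → 68,906
  Less energy credit 8,000 → 60,906

Alternative minimum tax:
  Adjusted income: 310,600 + 101,200 + 13,200 + 54,900 + 91,200 = 571,100
  Exemption: 25% × (571,100 − 265,000) = 76,525 ≥ 71,000, so the exemption is fully phased out
  Base: 571,100 − 0 = 571,100
  571,100 × 28% = 159,908

159,908 > 60,906, so the alternative minimum tax is the binding amount.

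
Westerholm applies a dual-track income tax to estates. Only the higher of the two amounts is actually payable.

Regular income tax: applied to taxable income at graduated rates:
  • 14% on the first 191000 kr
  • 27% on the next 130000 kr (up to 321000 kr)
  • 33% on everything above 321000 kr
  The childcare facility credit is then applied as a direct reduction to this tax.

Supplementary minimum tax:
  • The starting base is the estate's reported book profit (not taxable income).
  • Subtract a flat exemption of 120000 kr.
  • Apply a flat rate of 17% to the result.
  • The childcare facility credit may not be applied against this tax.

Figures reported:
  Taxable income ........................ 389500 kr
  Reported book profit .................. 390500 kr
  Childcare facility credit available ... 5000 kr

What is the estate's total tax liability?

Supplementary minimum tax:
  Base (reported book profit): 390500 kr
  Less exemption 120000 kr → base 270500 kr
  270500 kr × 17% = 45985 kr

Regular income tax:
  191000 kr × 14% = 26740 kr
  130000 kr × 27% = 35100 kr
  68500 kr × 33% = 22605 kr
  → 84445 kr
  Less childcare facility credit 5000 kr → 79445 kr

79445 kr > 45985 kr, so the regular income tax governs.

79445 kr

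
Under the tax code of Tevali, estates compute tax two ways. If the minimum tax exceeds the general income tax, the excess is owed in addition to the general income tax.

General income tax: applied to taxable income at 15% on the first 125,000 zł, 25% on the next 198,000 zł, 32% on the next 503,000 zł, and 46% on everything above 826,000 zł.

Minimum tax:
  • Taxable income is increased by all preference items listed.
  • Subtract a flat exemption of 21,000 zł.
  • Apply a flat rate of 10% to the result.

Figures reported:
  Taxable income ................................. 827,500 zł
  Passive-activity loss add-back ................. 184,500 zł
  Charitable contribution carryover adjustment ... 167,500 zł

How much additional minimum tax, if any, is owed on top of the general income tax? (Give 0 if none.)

Minimum tax:
  Adjusted income: 827,500 zł + 184,500 zł + 167,500 zł = 1,179,500 zł
  Less exemption 21,000 zł → base 1,158,500 zł
  1,158,500 zł × 10% = 115,850 zł

General income tax:
  125,000 zł × 15% = 18,750 zł
  198,000 zł × 25% = 49,500 zł
  503,000 zł × 32% = 160,960 zł
  1,500 zł × 46% = 690 zł
  → 229,900 zł

115,850 zł ≤ 229,900 zł, so no add-on is due.

0 zł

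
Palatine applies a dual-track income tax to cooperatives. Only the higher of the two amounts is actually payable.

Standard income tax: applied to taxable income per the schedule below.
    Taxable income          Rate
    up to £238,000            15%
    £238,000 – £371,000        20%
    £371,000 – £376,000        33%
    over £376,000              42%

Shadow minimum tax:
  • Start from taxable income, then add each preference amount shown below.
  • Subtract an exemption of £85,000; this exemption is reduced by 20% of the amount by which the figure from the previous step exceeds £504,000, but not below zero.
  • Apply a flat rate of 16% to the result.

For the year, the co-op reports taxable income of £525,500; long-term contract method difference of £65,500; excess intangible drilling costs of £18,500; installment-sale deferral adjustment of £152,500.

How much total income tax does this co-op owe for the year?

£126,740

Standard income tax:
  £238,000 × 15% = £35,700
  £133,000 × 20% = £26,600
  £5,000 × 33% = £1,650
  £149,500 × 42% = £62,790
  → £126,740

Shadow minimum tax:
  Adjusted income: £525,500 + £65,500 + £18,500 + £152,500 = £762,000
  Exemption: £85,000 − 20% × (£762,000 − £504,000) = £85,000 − £51,600 = £33,400
  Base: £762,000 − £33,400 = £728,600
  £728,600 × 16% = £116,576

£126,740 > £116,576, so the standard income tax governs.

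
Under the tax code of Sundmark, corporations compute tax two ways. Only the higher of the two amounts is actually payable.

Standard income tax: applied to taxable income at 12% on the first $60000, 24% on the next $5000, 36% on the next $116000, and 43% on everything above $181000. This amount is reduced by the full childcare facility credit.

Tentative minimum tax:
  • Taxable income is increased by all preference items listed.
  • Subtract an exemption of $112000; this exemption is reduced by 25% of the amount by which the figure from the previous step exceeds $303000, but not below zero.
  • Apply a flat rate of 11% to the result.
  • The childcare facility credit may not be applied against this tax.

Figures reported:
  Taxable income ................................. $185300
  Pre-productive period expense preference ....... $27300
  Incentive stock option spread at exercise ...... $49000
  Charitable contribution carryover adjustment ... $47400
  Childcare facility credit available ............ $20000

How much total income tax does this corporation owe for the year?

Standard income tax:
  $60000 × 12% = $7200
  $5000 × 24% = $1200
  $116000 × 36% = $41760
  $4300 × 43% = $1849
  → $52009
  Less childcare facility credit $20000 → $32009

Tentative minimum tax:
  Adjusted income: $185300 + $27300 + $49000 + $47400 = $309000
  Exemption: $112000 − 25% × ($309000 − $303000) = $112000 − $1500 = $110500
  Base: $309000 − $110500 = $198500
  $198500 × 11% = $21835

$32009 > $21835, so the standard income tax governs.

$32009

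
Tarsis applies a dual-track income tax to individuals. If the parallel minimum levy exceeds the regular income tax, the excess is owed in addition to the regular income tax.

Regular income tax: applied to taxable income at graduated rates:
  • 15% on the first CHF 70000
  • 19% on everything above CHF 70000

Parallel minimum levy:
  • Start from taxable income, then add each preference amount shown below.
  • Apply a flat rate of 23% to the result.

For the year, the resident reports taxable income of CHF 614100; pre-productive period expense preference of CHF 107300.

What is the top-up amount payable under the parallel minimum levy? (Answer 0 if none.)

CHF 52043

Parallel minimum levy:
  Adjusted income: CHF 614100 + CHF 107300 = CHF 721400
  CHF 721400 × 23% = CHF 165922

Regular income tax:
  CHF 70000 × 15% = CHF 10500
  CHF 544100 × 19% = CHF 103379
  → CHF 113879

Excess of parallel minimum levy over regular income tax: CHF 165922 − CHF 113879 = CHF 52043.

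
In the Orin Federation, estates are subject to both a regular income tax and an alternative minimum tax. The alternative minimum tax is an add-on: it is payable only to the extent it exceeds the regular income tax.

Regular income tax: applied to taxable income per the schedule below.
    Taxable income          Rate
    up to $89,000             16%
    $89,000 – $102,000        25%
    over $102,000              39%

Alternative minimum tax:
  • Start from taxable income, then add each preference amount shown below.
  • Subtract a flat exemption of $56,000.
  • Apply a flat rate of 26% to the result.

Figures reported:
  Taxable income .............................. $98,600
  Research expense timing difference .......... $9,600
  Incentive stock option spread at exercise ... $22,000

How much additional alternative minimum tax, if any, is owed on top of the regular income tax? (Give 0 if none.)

Alternative minimum tax:
  Adjusted income: $98,600 + $9,600 + $22,000 = $130,200
  Less exemption $56,000 → base $74,200
  $74,200 × 26% = $19,292

Regular income tax:
  $89,000 × 16% = $14,240
  $9,600 × 25% = $2,400
  → $16,640

Excess of alternative minimum tax over regular income tax: $19,292 − $16,640 = $2,652.

$2,652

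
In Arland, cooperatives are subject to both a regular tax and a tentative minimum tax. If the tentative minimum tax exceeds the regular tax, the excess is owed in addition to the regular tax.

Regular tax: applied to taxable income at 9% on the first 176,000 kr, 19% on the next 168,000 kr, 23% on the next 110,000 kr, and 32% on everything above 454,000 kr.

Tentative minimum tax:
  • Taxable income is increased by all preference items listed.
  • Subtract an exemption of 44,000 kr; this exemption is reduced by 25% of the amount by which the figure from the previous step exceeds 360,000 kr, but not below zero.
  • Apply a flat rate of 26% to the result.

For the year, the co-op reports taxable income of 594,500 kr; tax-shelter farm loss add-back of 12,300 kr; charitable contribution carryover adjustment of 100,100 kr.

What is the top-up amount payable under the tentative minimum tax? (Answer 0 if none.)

Tentative minimum tax:
  Adjusted income: 594,500 kr + 12,300 kr + 100,100 kr = 706,900 kr
  Exemption: 25% × (706,900 kr − 360,000 kr) = 86,725 kr ≥ 44,000 kr, so the exemption is fully phased out
  Base: 706,900 kr − 0 kr = 706,900 kr
  706,900 kr × 26% = 183,794 kr

Regular tax:
  176,000 kr × 9% = 15,840 kr
  168,000 kr × 19% = 31,920 kr
  110,000 kr × 23% = 25,300 kr
  140,500 kr × 32% = 44,960 kr
  → 118,020 kr

Excess of tentative minimum tax over regular tax: 183,794 kr − 118,020 kr = 65,774 kr.

65,774 kr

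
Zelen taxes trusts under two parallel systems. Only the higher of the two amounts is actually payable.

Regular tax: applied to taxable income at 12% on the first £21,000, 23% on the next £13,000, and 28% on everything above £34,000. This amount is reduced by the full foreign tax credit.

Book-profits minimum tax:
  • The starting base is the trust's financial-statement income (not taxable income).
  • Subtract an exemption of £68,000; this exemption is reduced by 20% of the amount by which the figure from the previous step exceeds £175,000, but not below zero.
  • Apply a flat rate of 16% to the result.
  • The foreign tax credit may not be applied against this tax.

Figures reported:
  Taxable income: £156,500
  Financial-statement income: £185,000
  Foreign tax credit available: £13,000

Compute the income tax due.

Regular tax:
  £21,000 × 12% = £2,520
  £13,000 × 23% = £2,990
  £122,500 × 28% = £34,300
  → £39,810
  Less foreign tax credit £13,000 → £26,810

Book-profits minimum tax:
  Base (financial-statement income): £185,000
  Exemption: £68,000 − 20% × (£185,000 − £175,000) = £68,000 − £2,000 = £66,000
  Base: £185,000 − £66,000 = £119,000
  £119,000 × 16% = £19,040

£26,810 > £19,040, so the regular tax governs.

£26,810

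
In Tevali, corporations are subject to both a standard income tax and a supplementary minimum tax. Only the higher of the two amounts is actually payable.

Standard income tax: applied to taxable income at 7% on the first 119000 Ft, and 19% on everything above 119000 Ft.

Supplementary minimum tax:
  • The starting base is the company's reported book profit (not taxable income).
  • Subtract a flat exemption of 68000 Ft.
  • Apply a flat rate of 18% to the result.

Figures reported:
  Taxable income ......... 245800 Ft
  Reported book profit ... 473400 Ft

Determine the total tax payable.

72972 Ft

Supplementary minimum tax:
  Base (reported book profit): 473400 Ft
  Less exemption 68000 Ft → base 405400 Ft
  405400 Ft × 18% = 72972 Ft

Standard income tax:
  119000 Ft × 7% = 8330 Ft
  126800 Ft × 19% = 24092 Ft
  → 32422 Ft

72972 Ft > 32422 Ft, so the supplementary minimum tax is the binding amount.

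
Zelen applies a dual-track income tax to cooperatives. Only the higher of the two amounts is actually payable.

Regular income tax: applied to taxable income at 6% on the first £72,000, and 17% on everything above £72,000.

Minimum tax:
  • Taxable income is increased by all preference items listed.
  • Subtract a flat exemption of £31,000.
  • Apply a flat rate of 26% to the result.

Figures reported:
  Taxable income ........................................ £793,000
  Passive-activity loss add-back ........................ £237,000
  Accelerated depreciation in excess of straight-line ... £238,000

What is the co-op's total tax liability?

£321,620

Minimum tax:
  Adjusted income: £793,000 + £237,000 + £238,000 = £1,268,000
  Less exemption £31,000 → base £1,237,000
  £1,237,000 × 26% = £321,620

Regular income tax:
  £72,000 × 6% = £4,320
  £721,000 × 17% = £122,570
  → £126,890

£321,620 > £126,890, so the minimum tax is the binding amount.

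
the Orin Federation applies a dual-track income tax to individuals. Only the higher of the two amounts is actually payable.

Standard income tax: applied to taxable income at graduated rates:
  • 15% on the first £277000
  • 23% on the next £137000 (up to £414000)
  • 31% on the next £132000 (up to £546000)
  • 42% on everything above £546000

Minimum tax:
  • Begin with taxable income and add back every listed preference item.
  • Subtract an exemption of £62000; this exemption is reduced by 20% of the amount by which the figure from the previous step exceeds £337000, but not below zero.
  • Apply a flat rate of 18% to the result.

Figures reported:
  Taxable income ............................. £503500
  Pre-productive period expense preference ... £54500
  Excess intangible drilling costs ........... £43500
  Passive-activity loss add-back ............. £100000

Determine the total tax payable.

Minimum tax:
  Adjusted income: £503500 + £54500 + £43500 + £100000 = £701500
  Exemption: 20% × (£701500 − £337000) = £72900 ≥ £62000, so the exemption is fully phased out
  Base: £701500 − £0 = £701500
  £701500 × 18% = £126270

Standard income tax:
  £277000 × 15% = £41550
  £137000 × 23% = £31510
  £89500 × 31% = £27745
  → £100805

£126270 > £100805, so the minimum tax is the binding amount.

£126270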